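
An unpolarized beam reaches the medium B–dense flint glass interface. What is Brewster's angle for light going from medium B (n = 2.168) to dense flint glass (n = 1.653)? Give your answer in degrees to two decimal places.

θ_B ≈ 37.32°

At Brewster's angle the reflected and refracted rays are perpendicular, which with Snell's law gives tan θ_B = n₂/n₁.
Here n₂/n₁ = 1.653/2.168 = 0.7625, and Brewster's law gives tan θ_B = n₂/n₁.
So θ_B = arctan 0.7625 = 37.32°.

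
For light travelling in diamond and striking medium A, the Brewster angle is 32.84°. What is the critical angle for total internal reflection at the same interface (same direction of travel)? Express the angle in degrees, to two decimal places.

n₂/n₁ = tan 32.84° = 0.6454; the critical angle satisfies sin θ_c = n₂/n₁.
θ_c = arcsin(0.6454) = 40.20°.

θ_c ≈ 40.20°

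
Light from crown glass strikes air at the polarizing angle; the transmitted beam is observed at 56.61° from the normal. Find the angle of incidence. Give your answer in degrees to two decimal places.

θ_B ≈ 33.39°

At Brewster's angle the reflected and refracted rays are perpendicular, so θ_B + θ_t = 90°.
θ_B = 90° − 56.61° = 33.39°.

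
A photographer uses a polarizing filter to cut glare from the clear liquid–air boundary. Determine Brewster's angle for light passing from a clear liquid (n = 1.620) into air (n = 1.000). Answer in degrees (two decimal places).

Here n₂/n₁ = 1.000/1.620 = 0.6173, and Brewster's law gives tan θ_B = n₂/n₁.
So θ_B = arctan 0.6173 = 31.69°.

θ_B ≈ 31.69°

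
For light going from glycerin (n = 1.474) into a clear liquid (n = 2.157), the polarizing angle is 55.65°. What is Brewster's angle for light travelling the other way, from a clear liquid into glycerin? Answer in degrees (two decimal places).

θ_B' ≈ 34.35°

The two Brewster angles are complementary: θ_B' = 90° − θ_B = 90° − 55.65° = 34.35°.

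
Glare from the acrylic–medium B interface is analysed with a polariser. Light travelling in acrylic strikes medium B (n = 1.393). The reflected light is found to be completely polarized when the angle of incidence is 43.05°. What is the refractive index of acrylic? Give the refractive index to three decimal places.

Full polarization of the reflected beam means tan θ_B = n₂/n₁, where n₁ is the incident medium (acrylic).
n₁ = n₂ / tan θ_B = 1.393 / tan 43.05° = 1.491.

n ≈ 1.491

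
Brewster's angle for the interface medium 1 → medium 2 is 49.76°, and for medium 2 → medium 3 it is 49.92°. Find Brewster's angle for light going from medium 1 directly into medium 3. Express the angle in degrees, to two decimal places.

θ_B ≈ 54.54°

n₂/n₁ = tan 49.76° = 1.1817 and n₃/n₂ = tan 49.92° = 1.1884.
So n₃/n₁ = (n₂/n₁)(n₃/n₂) = 1.1817 × 1.1884 = 1.4043.
θ_B(1→3) = arctan(1.4043) = 54.54°.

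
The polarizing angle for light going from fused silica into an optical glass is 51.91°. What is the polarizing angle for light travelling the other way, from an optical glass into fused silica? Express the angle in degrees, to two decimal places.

tan θ_B' = n₁/n₂ = 1/tan θ_B, so θ_B' = 90° − θ_B.
θ_B' = 90° − 51.91° = 38.09°.

θ_B' ≈ 38.09°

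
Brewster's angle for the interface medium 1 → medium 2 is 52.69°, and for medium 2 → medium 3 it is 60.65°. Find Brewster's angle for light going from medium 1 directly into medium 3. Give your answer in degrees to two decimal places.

θ_B ≈ 66.80°

Each Brewster angle gives a ratio: n₂/n₁ = tan 52.69° = 1.3122, n₃/n₂ = tan 60.65° = 1.7783.
Multiplying, n₃/n₁ = 1.3122 × 1.7783 = 2.3336, and θ_B(1→3) = arctan 2.3336 = 66.80°.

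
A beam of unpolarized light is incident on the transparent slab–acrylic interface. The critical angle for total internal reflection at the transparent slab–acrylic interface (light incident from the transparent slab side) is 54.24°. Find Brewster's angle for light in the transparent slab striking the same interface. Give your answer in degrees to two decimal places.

θ_B ≈ 39.06°

n₂/n₁ = sin θ_c = sin 54.24° = 0.8115.
tan θ_B equals the same ratio, so θ_B = arctan(0.8115) = 39.06°.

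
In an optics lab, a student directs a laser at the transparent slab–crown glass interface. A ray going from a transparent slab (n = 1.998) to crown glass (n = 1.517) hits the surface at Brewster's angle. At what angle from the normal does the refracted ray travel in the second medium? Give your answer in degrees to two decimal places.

First find Brewster's angle: tan θ_B = 1.517/1.998 = 0.7593, giving θ_B = 37.21°.
The refracted ray is perpendicular to the reflected ray, so θ_t = 90° − θ_B = 52.79°.

θ_t ≈ 52.79°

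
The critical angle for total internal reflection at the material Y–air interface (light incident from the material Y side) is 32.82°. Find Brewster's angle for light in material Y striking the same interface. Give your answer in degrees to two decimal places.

θ_B ≈ 28.46°

At the critical angle sin θ_c = n₂/n₁, giving n₂/n₁ = sin 32.82° = 0.5420.
Then tan θ_B = n₂/n₁ = 0.5420, so θ_B = arctan 0.5420 = 28.46°.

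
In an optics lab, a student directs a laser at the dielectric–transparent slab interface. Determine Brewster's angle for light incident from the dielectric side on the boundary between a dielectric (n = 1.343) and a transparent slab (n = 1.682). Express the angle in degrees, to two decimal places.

θ_B ≈ 51.39°

At Brewster's angle the reflected and refracted rays are perpendicular, which with Snell's law gives tan θ_B = n₂/n₁.
tan θ_B = n₂/n₁ = 1.682/1.343 = 1.2524.
So θ_B = arctan 1.2524 = 51.39°.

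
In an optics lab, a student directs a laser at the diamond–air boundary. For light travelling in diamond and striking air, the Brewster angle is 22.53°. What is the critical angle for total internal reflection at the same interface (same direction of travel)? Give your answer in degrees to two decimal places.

From Brewster, n₂/n₁ = tan θ_B = tan 22.53° = 0.4148.
Then sin θ_c = n₂/n₁ = 0.4148, so θ_c = arcsin 0.4148 = 24.51°.

θ_c ≈ 24.51°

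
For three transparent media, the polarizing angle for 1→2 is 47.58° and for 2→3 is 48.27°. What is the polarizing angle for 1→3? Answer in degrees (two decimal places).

tan θ_B(1→2) = n₂/n₁ = tan 47.58° = 1.0944.
tan θ_B(2→3) = n₃/n₂ = tan 48.27° = 1.1212.
Multiplying, n₃/n₁ = 1.0944 × 1.1212 = 1.2270, and θ_B(1→3) = arctan 1.2270 = 50.82°.

θ_B ≈ 50.82°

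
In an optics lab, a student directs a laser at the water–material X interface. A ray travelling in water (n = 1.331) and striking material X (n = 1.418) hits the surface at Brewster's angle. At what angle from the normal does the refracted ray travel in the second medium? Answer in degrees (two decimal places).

tan θ_B = n₂/n₁ = 1.418/1.331 = 1.0654, so θ_B = 46.81°.
At Brewster's angle the reflected and refracted rays are perpendicular, so θ_t = 90° − θ_B = 90° − 46.81° = 43.19°.

θ_t ≈ 43.19°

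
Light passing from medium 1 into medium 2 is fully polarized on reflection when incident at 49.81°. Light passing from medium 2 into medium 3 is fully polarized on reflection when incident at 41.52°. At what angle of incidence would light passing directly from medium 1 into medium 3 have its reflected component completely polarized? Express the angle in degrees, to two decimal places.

θ_B ≈ 46.34°

n₂/n₁ = tan 49.81° = 1.1838 and n₃/n₂ = tan 41.52° = 0.8853.
Multiplying, n₃/n₁ = 1.1838 × 0.8853 = 1.0480, and θ_B(1→3) = arctan 1.0480 = 46.34°.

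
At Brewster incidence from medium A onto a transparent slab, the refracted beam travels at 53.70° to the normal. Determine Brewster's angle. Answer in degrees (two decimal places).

θ_B ≈ 36.30°

At Brewster's angle the reflected and refracted rays are perpendicular, so θ_B + θ_t = 90°.
So θ_B = 90° − θ_t = 90° − 53.70° = 36.30°.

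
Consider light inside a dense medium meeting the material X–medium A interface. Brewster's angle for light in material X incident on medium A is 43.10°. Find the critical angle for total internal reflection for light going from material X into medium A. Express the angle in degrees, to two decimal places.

n₂/n₁ = tan 43.10° = 0.9358; the critical angle satisfies sin θ_c = n₂/n₁.
θ_c = arcsin(0.9358) = 69.36°.

θ_c ≈ 69.36°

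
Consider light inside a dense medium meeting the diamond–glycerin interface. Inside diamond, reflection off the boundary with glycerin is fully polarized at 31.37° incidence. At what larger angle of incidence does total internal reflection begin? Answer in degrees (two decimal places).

θ_c ≈ 37.57°

tan θ_B = n₂/n₁ = tan 31.37° = 0.6097.
Total internal reflection: sin θ_c = n₂/n₁ = 0.6097.
θ_c = arcsin(0.6097) = 37.57°.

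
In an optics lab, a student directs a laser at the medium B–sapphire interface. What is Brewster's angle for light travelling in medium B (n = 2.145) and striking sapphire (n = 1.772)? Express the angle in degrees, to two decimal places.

θ_B ≈ 39.56°

tan θ_B = n₂/n₁ = 1.772/2.145 = 0.8261. Taking the arctangent, θ_B = 39.56°.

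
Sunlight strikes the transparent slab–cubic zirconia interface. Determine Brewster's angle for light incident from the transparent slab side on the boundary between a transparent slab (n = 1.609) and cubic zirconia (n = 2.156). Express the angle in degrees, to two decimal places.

Brewster's condition: tan θ_B = n₂/n₁ = 2.156/1.609 = 1.3400.
So θ_B = arctan 1.3400 = 53.27°.

θ_B ≈ 53.27°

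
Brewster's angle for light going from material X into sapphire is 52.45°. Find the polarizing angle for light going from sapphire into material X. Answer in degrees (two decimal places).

The two Brewster angles are complementary: θ_B' = 90° − θ_B = 90° − 52.45° = 37.55°.

θ_B' ≈ 37.55°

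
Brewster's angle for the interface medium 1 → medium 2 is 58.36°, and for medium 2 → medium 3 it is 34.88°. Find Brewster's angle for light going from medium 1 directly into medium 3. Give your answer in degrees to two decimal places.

tan θ_B(1→2) = n₂/n₁ = tan 58.36° = 1.6229.
tan θ_B(2→3) = n₃/n₂ = tan 34.88° = 0.6971.
n₃/n₁ = 1.1313. Then tan θ_B(1→3) = n₃/n₁, so θ_B(1→3) = arctan(1.1313) = 48.53°.

θ_B ≈ 48.53°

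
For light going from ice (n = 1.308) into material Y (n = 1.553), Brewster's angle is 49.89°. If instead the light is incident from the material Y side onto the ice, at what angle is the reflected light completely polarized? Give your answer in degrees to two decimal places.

θ_B' ≈ 40.11°

tan θ_B' = n₁/n₂ = 1/tan θ_B, so θ_B' = 90° − θ_B.
θ_B' = 90° − 49.89° = 40.11°.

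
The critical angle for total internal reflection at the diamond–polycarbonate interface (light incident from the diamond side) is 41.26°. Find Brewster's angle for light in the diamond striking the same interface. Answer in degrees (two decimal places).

sin θ_c = n₂/n₁, so n₂/n₁ = sin 41.26° = 0.6595.
Brewster: tan θ_B = n₂/n₁ = 0.6595.
θ_B = arctan(0.6595) = 33.40°.

θ_B ≈ 33.40°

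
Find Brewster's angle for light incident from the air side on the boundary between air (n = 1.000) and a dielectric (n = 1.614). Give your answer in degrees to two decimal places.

θ_B ≈ 58.22°

Brewster's condition: tan θ_B = n₂/n₁ = 1.614/1.000 = 1.6140.
So θ_B = arctan 1.6140 = 58.22°.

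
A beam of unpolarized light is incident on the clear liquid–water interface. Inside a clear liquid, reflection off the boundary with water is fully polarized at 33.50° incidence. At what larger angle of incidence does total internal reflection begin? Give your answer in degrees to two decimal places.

tan θ_B = n₂/n₁ = tan 33.50° = 0.6619.
Total internal reflection: sin θ_c = n₂/n₁ = 0.6619.
θ_c = arcsin(0.6619) = 41.44°.

θ_c ≈ 41.44°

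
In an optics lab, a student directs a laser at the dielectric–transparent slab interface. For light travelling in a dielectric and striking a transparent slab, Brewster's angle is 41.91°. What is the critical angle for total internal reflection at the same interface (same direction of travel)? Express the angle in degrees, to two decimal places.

tan θ_B = n₂/n₁ = tan 41.91° = 0.8976.
Total internal reflection: sin θ_c = n₂/n₁ = 0.8976.
θ_c = arcsin(0.8976) = 63.84°.

θ_c ≈ 63.84°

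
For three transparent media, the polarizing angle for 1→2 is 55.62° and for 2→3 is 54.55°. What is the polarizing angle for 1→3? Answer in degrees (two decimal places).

θ_B ≈ 64.03°

Each Brewster angle gives a ratio: n₂/n₁ = tan 55.62° = 1.4616, n₃/n₂ = tan 54.55° = 1.4045.
n₃/n₁ = 2.0528. Then tan θ_B(1→3) = n₃/n₁, so θ_B(1→3) = arctan(2.0528) = 64.03°.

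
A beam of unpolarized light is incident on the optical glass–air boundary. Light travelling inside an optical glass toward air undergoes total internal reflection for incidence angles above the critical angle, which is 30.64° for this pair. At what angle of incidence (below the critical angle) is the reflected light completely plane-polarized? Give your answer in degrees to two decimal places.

θ_B ≈ 27.01°

n₂/n₁ = sin θ_c = sin 30.64° = 0.5096.
tan θ_B equals the same ratio, so θ_B = arctan(0.5096) = 27.01°.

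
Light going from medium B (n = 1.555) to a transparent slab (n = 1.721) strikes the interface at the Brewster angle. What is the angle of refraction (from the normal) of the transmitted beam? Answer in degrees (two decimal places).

θ_t ≈ 42.10°

θ_B = arctan(n₂/n₁) = arctan(1.721/1.555) = 47.90°.
At Brewster's angle the reflected and refracted rays are perpendicular, so θ_t = 90° − θ_B = 90° − 47.90° = 42.10°.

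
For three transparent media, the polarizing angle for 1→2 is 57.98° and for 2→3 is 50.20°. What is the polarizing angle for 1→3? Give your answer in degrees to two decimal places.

n₂/n₁ = tan 57.98° = 1.5991 and n₃/n₂ = tan 50.20° = 1.2002.
Multiplying, n₃/n₁ = 1.5991 × 1.2002 = 1.9193, and θ_B(1→3) = arctan 1.9193 = 62.48°.

θ_B ≈ 62.48°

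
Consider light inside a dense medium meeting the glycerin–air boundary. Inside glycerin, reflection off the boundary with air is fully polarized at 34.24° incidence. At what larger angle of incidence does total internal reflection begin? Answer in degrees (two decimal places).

θ_c ≈ 42.89°

n₂/n₁ = tan 34.24° = 0.6806; the critical angle satisfies sin θ_c = n₂/n₁.
θ_c = arcsin(0.6806) = 42.89°.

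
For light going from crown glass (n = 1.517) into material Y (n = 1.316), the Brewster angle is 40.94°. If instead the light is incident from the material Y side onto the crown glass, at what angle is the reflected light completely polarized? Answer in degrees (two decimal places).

θ_B' ≈ 49.06°

Reversing the direction swaps n₁ and n₂, so tan θ_B' = 1/tan θ_B and θ_B' = 90° − θ_B.
Hence θ_B' = 90° − 40.94° = 49.06°.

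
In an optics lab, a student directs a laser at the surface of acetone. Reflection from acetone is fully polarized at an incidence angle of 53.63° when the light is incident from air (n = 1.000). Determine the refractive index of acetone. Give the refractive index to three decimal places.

n ≈ 1.358

At Brewster's angle, tan θ_B = n₂/n₁ with n₁ on the incident side (air) and n₂ on the transmitted side (acetone).
n₂ = n₁ tan θ_B = 1.000 × tan 53.63° = 1.358.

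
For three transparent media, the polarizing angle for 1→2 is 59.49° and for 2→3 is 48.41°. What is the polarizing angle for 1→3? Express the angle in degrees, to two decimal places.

θ_B ≈ 62.39°

n₂/n₁ = tan 59.49° = 1.6970 and n₃/n₂ = tan 48.41° = 1.1267.
Multiplying, n₃/n₁ = 1.6970 × 1.1267 = 1.9120, and θ_B(1→3) = arctan 1.9120 = 62.39°.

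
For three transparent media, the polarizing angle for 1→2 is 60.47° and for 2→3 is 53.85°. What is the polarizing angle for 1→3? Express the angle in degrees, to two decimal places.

n₂/n₁ = tan 60.47° = 1.7653 and n₃/n₂ = tan 53.85° = 1.3688.
n₃/n₁ = 2.4164. Then tan θ_B(1→3) = n₃/n₁, so θ_B(1→3) = arctan(2.4164) = 67.52°.

θ_B ≈ 67.52°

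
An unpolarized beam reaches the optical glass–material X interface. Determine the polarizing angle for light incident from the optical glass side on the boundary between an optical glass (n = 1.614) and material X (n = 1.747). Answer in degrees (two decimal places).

θ_B ≈ 47.27°

At Brewster's angle the reflected and refracted rays are perpendicular, which with Snell's law gives tan θ_B = n₂/n₁.
Brewster's condition: tan θ_B = n₂/n₁ = 1.747/1.614 = 1.0824. Taking the arctangent, θ_B = 47.27°.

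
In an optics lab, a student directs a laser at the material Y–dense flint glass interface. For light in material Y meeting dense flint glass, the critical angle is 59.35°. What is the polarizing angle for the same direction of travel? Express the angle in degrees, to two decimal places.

n₂/n₁ = sin θ_c = sin 59.35° = 0.8603.
tan θ_B equals the same ratio, so θ_B = arctan(0.8603) = 40.71°.

θ_B ≈ 40.71°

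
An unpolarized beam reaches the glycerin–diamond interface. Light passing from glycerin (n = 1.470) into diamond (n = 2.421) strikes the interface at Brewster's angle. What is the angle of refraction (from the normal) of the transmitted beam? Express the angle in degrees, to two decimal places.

θ_t ≈ 31.27°

tan θ_B = n₂/n₁ = 2.421/1.470 = 1.6469, so θ_B = 58.73°.
Since θ_B + θ_t = 90° at Brewster incidence, θ_t = 90° − 58.73° = 31.27°.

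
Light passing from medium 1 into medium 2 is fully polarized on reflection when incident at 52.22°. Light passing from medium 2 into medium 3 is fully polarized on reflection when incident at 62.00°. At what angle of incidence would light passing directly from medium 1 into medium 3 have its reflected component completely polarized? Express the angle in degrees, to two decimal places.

Each Brewster angle gives a ratio: n₂/n₁ = tan 52.22° = 1.2901, n₃/n₂ = tan 62.00° = 1.8807.
Multiplying, n₃/n₁ = 1.2901 × 1.8807 = 2.4264, and θ_B(1→3) = arctan 2.4264 = 67.60°.

θ_B ≈ 67.60°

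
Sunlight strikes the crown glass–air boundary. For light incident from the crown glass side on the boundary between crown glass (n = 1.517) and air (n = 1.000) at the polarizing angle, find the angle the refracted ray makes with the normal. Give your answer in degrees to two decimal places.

θ_B = arctan(n₂/n₁) = arctan(1.000/1.517) = 33.39°.
The refracted ray is perpendicular to the reflected ray, so θ_t = 90° − θ_B = 56.61°.

θ_t ≈ 56.61°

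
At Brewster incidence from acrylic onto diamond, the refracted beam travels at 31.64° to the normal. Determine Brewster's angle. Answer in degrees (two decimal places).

Since the reflected and refracted rays are at right angles at the polarizing angle, θ_B + θ_t = 90°.
θ_B = 90° − 31.64° = 58.36°.

θ_B ≈ 58.36°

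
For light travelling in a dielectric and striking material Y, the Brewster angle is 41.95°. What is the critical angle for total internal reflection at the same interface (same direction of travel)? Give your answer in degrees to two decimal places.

θ_c ≈ 64.00°

n₂/n₁ = tan 41.95° = 0.8988; the critical angle satisfies sin θ_c = n₂/n₁.
θ_c = arcsin(0.8988) = 64.00°.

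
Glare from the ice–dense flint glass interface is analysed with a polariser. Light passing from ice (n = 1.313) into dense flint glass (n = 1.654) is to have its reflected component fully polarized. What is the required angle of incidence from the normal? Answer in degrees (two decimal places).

tan θ_B = n₂/n₁ = 1.654/1.313 = 1.2597.
θ_B = arctan(1.2597) = 51.56°.

θ_B ≈ 51.56°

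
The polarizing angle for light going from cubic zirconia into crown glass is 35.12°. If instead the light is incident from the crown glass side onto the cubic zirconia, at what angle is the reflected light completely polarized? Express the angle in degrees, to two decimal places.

θ_B' ≈ 54.88°

tan θ_B' = n₁/n₂ = 1/tan θ_B, so θ_B' = 90° − θ_B.
θ_B' = 90° − 35.12° = 54.88°.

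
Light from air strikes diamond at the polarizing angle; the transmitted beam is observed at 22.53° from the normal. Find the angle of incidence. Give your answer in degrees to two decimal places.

θ_B ≈ 67.47°

Brewster's condition makes the reflected and refracted beams perpendicular: θ_B + θ_t = 90°.
So θ_B = 90° − θ_t = 90° − 22.53° = 67.47°.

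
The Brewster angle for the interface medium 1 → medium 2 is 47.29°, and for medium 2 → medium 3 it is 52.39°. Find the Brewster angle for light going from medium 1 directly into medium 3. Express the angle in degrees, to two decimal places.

θ_B ≈ 54.58°

n₂/n₁ = tan 47.29° = 1.0833 and n₃/n₂ = tan 52.39° = 1.2981.
n₃/n₁ = 1.4062. Then tan θ_B(1→3) = n₃/n₁, so θ_B(1→3) = arctan(1.4062) = 54.58°.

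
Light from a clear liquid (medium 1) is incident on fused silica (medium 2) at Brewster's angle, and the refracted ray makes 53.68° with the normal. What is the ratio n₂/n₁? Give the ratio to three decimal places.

θ_B + θ_t = 90°, so θ_B = 90° − 53.68° = 36.32°.
tan θ_B = n₂/n₁, so n₂/n₁ = tan 36.32° = 0.735.

n₂/n₁ ≈ 0.735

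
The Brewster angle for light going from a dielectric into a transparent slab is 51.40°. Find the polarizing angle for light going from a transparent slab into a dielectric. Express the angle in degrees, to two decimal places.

θ_B' ≈ 38.60°

The two Brewster angles are complementary: θ_B' = 90° − θ_B = 90° − 51.40° = 38.60°.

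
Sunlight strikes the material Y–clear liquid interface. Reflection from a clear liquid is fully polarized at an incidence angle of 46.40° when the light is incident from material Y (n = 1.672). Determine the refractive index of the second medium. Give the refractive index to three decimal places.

At Brewster's angle, tan θ_B = n₂/n₁ with n₁ on the incident side (material Y) and n₂ on the transmitted side (a clear liquid).
n₂ = n₁ tan θ_B = 1.672 × tan 46.40° = 1.756.

n ≈ 1.756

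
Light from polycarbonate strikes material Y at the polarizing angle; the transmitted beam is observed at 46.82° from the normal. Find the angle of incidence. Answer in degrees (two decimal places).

Since the reflected and refracted rays are at right angles at the polarizing angle, θ_B + θ_t = 90°.
θ_B = 90° − 46.82° = 43.18°.

θ_B ≈ 43.18°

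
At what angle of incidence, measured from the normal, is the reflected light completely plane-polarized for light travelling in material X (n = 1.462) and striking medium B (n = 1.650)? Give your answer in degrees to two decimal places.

θ_B ≈ 48.46°

Here n₂/n₁ = 1.650/1.462 = 1.1286, and Brewster's law gives tan θ_B = n₂/n₁.
θ_B = arctan(1.1286) = 48.46°.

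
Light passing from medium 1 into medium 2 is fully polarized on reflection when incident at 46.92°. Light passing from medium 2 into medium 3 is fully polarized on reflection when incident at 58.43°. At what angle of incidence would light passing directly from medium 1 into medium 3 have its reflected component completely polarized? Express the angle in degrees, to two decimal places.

θ_B ≈ 60.12°

Each Brewster angle gives a ratio: n₂/n₁ = tan 46.92° = 1.0694, n₃/n₂ = tan 58.43° = 1.6274.
Multiplying, n₃/n₁ = 1.0694 × 1.6274 = 1.7403, and θ_B(1→3) = arctan 1.7403 = 60.12°.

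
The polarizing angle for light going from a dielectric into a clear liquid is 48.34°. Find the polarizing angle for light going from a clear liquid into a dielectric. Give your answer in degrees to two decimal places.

Reversing the direction swaps n₁ and n₂, so tan θ_B' = 1/tan θ_B and θ_B' = 90° − θ_B.
Hence θ_B' = 90° − 48.34° = 41.66°.

θ_B' ≈ 41.66°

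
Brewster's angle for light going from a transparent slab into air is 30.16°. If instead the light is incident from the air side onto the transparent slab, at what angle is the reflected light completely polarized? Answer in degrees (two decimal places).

θ_B' ≈ 59.84°

Reversing the direction swaps n₁ and n₂, so tan θ_B' = 1/tan θ_B and θ_B' = 90° − θ_B.
Hence θ_B' = 90° − 30.16° = 59.84°.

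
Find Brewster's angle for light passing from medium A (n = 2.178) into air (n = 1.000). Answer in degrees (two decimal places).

Brewster's condition: tan θ_B = n₂/n₁ = 1.000/2.178 = 0.4591. Taking the arctangent, θ_B = 24.66°.

θ_B ≈ 24.66°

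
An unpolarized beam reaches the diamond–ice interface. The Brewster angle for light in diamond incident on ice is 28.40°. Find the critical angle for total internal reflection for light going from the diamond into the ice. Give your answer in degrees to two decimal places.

θ_c ≈ 32.73°

n₂/n₁ = tan 28.40° = 0.5407; the critical angle satisfies sin θ_c = n₂/n₁.
θ_c = arcsin(0.5407) = 32.73°.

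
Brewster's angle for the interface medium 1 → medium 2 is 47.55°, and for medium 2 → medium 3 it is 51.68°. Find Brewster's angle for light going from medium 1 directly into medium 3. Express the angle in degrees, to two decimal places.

θ_B ≈ 54.14°

tan θ_B(1→2) = n₂/n₁ = tan 47.55° = 1.0932.
tan θ_B(2→3) = n₃/n₂ = tan 51.68° = 1.2653.
So n₃/n₁ = (n₂/n₁)(n₃/n₂) = 1.0932 × 1.2653 = 1.3833.
θ_B(1→3) = arctan(1.3833) = 54.14°.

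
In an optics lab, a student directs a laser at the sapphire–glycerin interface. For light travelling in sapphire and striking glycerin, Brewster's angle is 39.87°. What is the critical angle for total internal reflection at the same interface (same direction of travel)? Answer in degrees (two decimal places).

θ_c ≈ 56.64°

From Brewster, n₂/n₁ = tan θ_B = tan 39.87° = 0.8352.
Then sin θ_c = n₂/n₁ = 0.8352, so θ_c = arcsin 0.8352 = 56.64°.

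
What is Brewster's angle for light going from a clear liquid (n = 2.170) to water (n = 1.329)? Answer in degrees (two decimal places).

θ_B ≈ 31.49°

Brewster's condition: tan θ_B = n₂/n₁ = 1.329/2.170 = 0.6124.
θ_B = arctan(0.6124) = 31.49°.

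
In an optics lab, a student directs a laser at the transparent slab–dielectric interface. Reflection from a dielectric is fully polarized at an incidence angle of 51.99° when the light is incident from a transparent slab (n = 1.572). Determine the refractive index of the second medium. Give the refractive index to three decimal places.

At Brewster's angle, tan θ_B = n₂/n₁ with n₁ on the incident side (a transparent slab) and n₂ on the transmitted side (a dielectric).
n₂ = n₁ tan θ_B = 1.572 × tan 51.99° = 2.011.

n ≈ 2.011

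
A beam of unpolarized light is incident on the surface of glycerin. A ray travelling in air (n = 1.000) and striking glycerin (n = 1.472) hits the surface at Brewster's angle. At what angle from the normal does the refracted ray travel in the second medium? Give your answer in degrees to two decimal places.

θ_t ≈ 34.19°

tan θ_B = n₂/n₁ = 1.472/1.000 = 1.4720, so θ_B = 55.81°.
The refracted ray is perpendicular to the reflected ray, so θ_t = 90° − θ_B = 34.19°.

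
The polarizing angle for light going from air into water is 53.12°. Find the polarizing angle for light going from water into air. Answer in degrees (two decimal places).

tan θ_B' = n₁/n₂ = 1/tan θ_B, so θ_B' = 90° − θ_B.
θ_B' = 90° − 53.12° = 36.88°.

θ_B' ≈ 36.88°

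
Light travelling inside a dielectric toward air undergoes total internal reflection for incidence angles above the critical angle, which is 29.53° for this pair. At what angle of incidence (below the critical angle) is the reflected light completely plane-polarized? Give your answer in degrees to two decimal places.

θ_B ≈ 26.24°

sin θ_c = n₂/n₁, so n₂/n₁ = sin 29.53° = 0.4929.
Brewster: tan θ_B = n₂/n₁ = 0.4929.
θ_B = arctan(0.4929) = 26.24°.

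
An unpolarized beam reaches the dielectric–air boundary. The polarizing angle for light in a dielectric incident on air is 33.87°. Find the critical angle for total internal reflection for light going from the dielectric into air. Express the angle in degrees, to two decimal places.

n₂/n₁ = tan 33.87° = 0.6712; the critical angle satisfies sin θ_c = n₂/n₁.
θ_c = arcsin(0.6712) = 42.16°.

θ_c ≈ 42.16°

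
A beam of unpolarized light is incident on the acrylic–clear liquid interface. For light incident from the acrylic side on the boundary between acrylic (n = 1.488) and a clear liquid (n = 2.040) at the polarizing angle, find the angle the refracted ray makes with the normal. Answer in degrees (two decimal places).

θ_t ≈ 36.11°

θ_B = arctan(n₂/n₁) = arctan(2.040/1.488) = 53.89°.
At Brewster's angle the reflected and refracted rays are perpendicular, so θ_t = 90° − θ_B = 90° − 53.89° = 36.11°.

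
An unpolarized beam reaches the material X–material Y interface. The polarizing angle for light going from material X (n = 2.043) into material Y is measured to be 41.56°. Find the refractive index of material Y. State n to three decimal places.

At the polarizing angle, tan θ_B = n₂/n₁ with n₁ on the incident side (material X) and n₂ on the transmitted side (material Y).
n₂ = n₁ tan θ_B = 2.043 × tan 41.56° = 1.811.

n ≈ 1.811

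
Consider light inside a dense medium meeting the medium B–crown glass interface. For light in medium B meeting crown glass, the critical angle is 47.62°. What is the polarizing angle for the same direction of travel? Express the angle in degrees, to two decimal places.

θ_B ≈ 36.45°

n₂/n₁ = sin θ_c = sin 47.62° = 0.7387.
tan θ_B equals the same ratio, so θ_B = arctan(0.7387) = 36.45°.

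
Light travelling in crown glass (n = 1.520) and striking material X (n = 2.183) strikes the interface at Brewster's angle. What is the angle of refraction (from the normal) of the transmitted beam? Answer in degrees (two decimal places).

θ_t ≈ 34.85°

tan θ_B = n₂/n₁ = 2.183/1.520 = 1.4362, so θ_B = 55.15°.
The refracted ray is perpendicular to the reflected ray, so θ_t = 90° − θ_B = 34.85°.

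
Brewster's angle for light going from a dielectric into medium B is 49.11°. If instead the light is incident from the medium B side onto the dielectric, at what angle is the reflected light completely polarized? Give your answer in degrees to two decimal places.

tan θ_B' = n₁/n₂ = 1/tan θ_B, so θ_B' = 90° − θ_B.
θ_B' = 90° − 49.11° = 40.89°.

θ_B' ≈ 40.89°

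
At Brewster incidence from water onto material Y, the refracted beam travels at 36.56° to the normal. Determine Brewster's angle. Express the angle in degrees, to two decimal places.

θ_B ≈ 53.44°

Since the reflected and refracted rays are at right angles at the polarizing angle, θ_B + θ_t = 90°.
So θ_B = 90° − θ_t = 90° − 36.56° = 53.44°.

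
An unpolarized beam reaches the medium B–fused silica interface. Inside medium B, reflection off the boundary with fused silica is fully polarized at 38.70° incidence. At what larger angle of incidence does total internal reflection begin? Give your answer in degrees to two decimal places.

θ_c ≈ 53.24°

n₂/n₁ = tan 38.70° = 0.8012; the critical angle satisfies sin θ_c = n₂/n₁.
θ_c = arcsin(0.8012) = 53.24°.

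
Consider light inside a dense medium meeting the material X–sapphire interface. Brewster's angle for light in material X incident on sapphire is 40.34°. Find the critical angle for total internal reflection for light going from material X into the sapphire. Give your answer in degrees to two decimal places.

θ_c ≈ 58.13°

tan θ_B = n₂/n₁ = tan 40.34° = 0.8493.
Total internal reflection: sin θ_c = n₂/n₁ = 0.8493.
θ_c = arcsin(0.8493) = 58.13°.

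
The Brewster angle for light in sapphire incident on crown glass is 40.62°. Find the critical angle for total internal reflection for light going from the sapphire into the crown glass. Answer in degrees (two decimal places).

θ_c ≈ 59.06°

From Brewster, n₂/n₁ = tan θ_B = tan 40.62° = 0.8577.
Then sin θ_c = n₂/n₁ = 0.8577, so θ_c = arcsin 0.8577 = 59.06°.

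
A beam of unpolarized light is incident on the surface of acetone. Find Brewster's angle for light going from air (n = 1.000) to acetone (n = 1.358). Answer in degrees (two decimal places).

θ_B ≈ 53.63°

tan θ_B = n₂/n₁ = 1.358/1.000 = 1.3580. Taking the arctangent, θ_B = 53.63°.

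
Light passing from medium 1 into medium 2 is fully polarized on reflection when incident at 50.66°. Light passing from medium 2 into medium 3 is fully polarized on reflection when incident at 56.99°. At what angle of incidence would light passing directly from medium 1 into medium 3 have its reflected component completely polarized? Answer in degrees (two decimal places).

n₂/n₁ = tan 50.66° = 1.2200 and n₃/n₂ = tan 56.99° = 1.5393.
So n₃/n₁ = (n₂/n₁)(n₃/n₂) = 1.2200 × 1.5393 = 1.8780.
θ_B(1→3) = arctan(1.8780) = 61.96°.

θ_B ≈ 61.96°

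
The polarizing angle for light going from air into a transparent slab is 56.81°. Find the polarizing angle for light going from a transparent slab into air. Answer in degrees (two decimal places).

θ_B' ≈ 33.19°

The two Brewster angles are complementary: θ_B' = 90° − θ_B = 90° − 56.81° = 33.19°.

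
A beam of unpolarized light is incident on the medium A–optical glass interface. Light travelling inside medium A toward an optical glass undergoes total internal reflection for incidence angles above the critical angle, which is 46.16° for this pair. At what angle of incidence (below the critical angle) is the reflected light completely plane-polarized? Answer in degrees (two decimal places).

At the critical angle sin θ_c = n₂/n₁, giving n₂/n₁ = sin 46.16° = 0.7213.
Then tan θ_B = n₂/n₁ = 0.7213, so θ_B = arctan 0.7213 = 35.80°.

θ_B ≈ 35.80°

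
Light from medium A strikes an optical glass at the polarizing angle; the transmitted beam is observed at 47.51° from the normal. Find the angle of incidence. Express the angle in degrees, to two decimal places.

θ_B ≈ 42.49°

Since the reflected and refracted rays are at right angles at the polarizing angle, θ_B + θ_t = 90°.
θ_B = 90° − 47.51° = 42.49°.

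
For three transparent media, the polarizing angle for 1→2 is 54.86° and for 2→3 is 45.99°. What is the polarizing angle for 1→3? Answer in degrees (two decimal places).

tan θ_B(1→2) = n₂/n₁ = tan 54.86° = 1.4207.
tan θ_B(2→3) = n₃/n₂ = tan 45.99° = 1.0352.
n₃/n₁ = 1.4707. Then tan θ_B(1→3) = n₃/n₁, so θ_B(1→3) = arctan(1.4707) = 55.79°.

θ_B ≈ 55.79°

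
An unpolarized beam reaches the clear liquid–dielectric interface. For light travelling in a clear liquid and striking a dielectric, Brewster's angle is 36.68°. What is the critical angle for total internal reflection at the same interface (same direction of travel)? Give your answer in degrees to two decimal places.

θ_c ≈ 48.14°

n₂/n₁ = tan 36.68° = 0.7448; the critical angle satisfies sin θ_c = n₂/n₁.
θ_c = arcsin(0.7448) = 48.14°.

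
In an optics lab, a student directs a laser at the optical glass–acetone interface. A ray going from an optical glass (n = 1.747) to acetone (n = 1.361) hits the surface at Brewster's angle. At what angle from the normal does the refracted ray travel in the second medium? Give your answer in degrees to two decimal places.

θ_t ≈ 52.08°

First find Brewster's angle: tan θ_B = 1.361/1.747 = 0.7790, giving θ_B = 37.92°.
At Brewster's angle the reflected and refracted rays are perpendicular, so θ_t = 90° − θ_B = 90° − 37.92° = 52.08°.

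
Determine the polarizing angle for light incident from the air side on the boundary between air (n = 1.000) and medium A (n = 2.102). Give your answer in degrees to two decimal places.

tan θ_B = n₂/n₁ = 2.102/1.000 = 2.1020. Taking the arctangent, θ_B = 64.56°.

θ_B ≈ 64.56°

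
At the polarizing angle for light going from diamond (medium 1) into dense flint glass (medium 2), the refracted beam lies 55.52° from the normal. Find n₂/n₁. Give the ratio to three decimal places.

θ_B + θ_t = 90°, so θ_B = 90° − 55.52° = 34.48°.
tan θ_B = n₂/n₁, so n₂/n₁ = tan 34.48° = 0.687.

n₂/n₁ ≈ 0.687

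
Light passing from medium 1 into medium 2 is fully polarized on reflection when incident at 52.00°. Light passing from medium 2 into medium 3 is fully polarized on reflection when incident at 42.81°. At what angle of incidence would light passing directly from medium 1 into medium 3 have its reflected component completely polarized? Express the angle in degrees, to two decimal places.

θ_B ≈ 49.86°

n₂/n₁ = tan 52.00° = 1.2799 and n₃/n₂ = tan 42.81° = 0.9263.
Multiplying, n₃/n₁ = 1.2799 × 0.9263 = 1.1857, and θ_B(1→3) = arctan 1.1857 = 49.86°.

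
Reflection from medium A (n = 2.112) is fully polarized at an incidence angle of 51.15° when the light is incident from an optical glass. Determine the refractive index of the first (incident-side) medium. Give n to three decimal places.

Full polarization of the reflected beam means tan θ_B = n₂/n₁, where n₁ is the incident medium (an optical glass).
n₁ = n₂ / tan θ_B = 2.112 / tan 51.15° = 1.701.

n ≈ 1.701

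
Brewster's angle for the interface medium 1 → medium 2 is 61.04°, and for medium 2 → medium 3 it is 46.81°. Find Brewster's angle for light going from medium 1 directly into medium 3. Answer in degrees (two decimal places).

tan θ_B(1→2) = n₂/n₁ = tan 61.04° = 1.8070.
tan θ_B(2→3) = n₃/n₂ = tan 46.81° = 1.0653.
So n₃/n₁ = (n₂/n₁)(n₃/n₂) = 1.8070 × 1.0653 = 1.9250.
θ_B(1→3) = arctan(1.9250) = 62.55°.

θ_B ≈ 62.55°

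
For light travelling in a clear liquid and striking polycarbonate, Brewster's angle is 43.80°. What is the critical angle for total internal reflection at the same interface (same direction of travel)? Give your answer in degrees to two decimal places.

tan θ_B = n₂/n₁ = tan 43.80° = 0.9590.
Total internal reflection: sin θ_c = n₂/n₁ = 0.9590.
θ_c = arcsin(0.9590) = 73.53°.

θ_c ≈ 73.53°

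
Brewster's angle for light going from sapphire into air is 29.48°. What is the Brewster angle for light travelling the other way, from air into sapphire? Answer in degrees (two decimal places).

θ_B' ≈ 60.52°

Reversing the direction swaps n₁ and n₂, so tan θ_B' = 1/tan θ_B and θ_B' = 90° − θ_B.
Hence θ_B' = 90° − 29.48° = 60.52°.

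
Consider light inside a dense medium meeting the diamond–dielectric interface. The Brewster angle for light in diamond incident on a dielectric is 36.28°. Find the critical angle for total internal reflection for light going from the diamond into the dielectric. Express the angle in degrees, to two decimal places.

θ_c ≈ 47.23°

n₂/n₁ = tan 36.28° = 0.7340; the critical angle satisfies sin θ_c = n₂/n₁.
θ_c = arcsin(0.7340) = 47.23°.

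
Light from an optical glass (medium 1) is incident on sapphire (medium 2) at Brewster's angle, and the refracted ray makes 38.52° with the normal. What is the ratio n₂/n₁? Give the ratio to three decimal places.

n₂/n₁ ≈ 1.256

At Brewster incidence θ_B = 90° − θ_t = 90° − 38.52° = 51.48°.
Then n₂/n₁ = tan θ_B = tan 51.48° = 1.256.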